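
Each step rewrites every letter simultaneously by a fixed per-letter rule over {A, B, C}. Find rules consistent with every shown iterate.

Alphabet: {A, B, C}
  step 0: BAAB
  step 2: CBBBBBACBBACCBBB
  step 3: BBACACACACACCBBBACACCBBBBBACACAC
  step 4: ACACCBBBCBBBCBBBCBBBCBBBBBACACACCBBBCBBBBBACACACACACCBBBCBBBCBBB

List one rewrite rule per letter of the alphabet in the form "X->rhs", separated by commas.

  step 3 ⇒ step 4: BBACACACACACCBBBACACCBBBBBACACAC ⇒ AC·AC·CB·BB·CB·BB·CB·BB·CB·BB·CB·BB·BB·AC·AC·AC·CB·BB·CB·BB·BB·AC·AC·AC·AC·AC·CB·BB·CB·BB·CB·BB
    A ↦ CB
    B ↦ AC
    C ↦ BB

A->CB, B->AC, C->BB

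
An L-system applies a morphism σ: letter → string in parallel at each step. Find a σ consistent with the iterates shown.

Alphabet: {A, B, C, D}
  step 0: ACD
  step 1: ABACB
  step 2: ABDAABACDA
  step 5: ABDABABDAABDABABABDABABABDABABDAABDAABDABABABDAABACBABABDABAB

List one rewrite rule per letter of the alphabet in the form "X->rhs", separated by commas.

A->AB, B->DA, C->AC, D->B

  step 1 ⇒ step 2: ABACB ⇒ AB·DA·AB·AC·DA
    A ↦ AB
    B ↦ DA
    C ↦ AC
  step 0 ⇒ step 1: ACD ⇒ AB·AC·B
    D ↦ B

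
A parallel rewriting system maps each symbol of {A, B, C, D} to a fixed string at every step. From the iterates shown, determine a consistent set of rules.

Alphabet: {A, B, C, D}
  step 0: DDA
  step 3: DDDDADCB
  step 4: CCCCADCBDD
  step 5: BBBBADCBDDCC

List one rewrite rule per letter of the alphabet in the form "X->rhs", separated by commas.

  step 4 ⇒ step 5: CCCCADCBDD ⇒ B·B·B·B·AD·C·B·DD·C·C
    A ↦ AD
    B ↦ DD
    C ↦ B
    D ↦ C

A->AD, B->DD, C->B, D->C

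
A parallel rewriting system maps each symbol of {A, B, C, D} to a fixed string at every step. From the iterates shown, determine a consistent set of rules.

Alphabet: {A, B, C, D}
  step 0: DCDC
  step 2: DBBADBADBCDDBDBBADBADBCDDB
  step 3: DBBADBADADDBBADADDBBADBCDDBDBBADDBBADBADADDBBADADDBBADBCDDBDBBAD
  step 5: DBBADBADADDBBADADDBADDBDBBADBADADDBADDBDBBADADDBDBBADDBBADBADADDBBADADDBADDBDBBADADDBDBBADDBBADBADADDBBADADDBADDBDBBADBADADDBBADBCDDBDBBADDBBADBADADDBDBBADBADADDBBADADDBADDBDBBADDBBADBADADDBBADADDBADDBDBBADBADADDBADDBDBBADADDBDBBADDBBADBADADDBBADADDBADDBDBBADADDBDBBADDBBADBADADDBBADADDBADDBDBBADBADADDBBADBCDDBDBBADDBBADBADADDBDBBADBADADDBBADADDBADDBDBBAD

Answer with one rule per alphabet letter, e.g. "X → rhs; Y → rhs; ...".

  step 2 ⇒ step 3: DBBADBADBCDDBDBBADBADBCDDB ⇒ DB·BAD·BAD·AD·DB·BAD·AD·DB·BAD·BCD·DB·DB·BAD·DB·BAD·BAD·AD·DB·BAD·AD·DB·BAD·BCD·DB·DB·BAD
    A ↦ AD
    B ↦ BAD
    C ↦ BCD
    D ↦ DB

A->AD, B->BAD, C->BCD, D->DB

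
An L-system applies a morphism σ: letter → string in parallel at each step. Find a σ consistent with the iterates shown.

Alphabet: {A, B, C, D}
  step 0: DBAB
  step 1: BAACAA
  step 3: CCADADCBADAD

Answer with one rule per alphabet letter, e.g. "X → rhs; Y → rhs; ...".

  step 0 ⇒ step 1: DBAB ⇒ B·AA·C·AA
    A ↦ C
    B ↦ AA
    D ↦ B
    C ↦ AD  (constrained at step 1)

A->C, B->AA, C->AD, D->B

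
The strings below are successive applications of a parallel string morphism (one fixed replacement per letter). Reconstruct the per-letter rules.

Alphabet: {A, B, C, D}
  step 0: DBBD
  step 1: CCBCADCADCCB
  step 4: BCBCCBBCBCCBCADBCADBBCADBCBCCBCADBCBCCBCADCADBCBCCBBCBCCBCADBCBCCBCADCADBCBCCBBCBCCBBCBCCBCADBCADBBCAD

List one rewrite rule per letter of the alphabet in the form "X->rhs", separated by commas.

  step 0 ⇒ step 1: DBBD ⇒ CCB·CAD·CAD·CCB
    B ↦ CAD
    D ↦ CCB
    A ↦ CB  (constrained at step 1)
    C ↦ B  (constrained at step 1)

A->CB, B->CAD, C->B, D->CCB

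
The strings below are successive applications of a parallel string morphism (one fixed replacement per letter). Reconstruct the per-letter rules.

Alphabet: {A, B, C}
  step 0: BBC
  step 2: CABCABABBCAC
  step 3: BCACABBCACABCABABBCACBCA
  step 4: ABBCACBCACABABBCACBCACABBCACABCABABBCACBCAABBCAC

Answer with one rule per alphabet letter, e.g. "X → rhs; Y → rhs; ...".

  step 3 ⇒ step 4: BCACABBCACABCABABBCACBCA ⇒ AB·BCA·C·BCA·C·AB·AB·BCA·C·BCA·C·AB·BCA·C·AB·C·AB·AB·BCA·C·BCA·AB·BCA·C
    A ↦ C
    B ↦ AB
    C ↦ BCA

A->C, B->AB, C->BCA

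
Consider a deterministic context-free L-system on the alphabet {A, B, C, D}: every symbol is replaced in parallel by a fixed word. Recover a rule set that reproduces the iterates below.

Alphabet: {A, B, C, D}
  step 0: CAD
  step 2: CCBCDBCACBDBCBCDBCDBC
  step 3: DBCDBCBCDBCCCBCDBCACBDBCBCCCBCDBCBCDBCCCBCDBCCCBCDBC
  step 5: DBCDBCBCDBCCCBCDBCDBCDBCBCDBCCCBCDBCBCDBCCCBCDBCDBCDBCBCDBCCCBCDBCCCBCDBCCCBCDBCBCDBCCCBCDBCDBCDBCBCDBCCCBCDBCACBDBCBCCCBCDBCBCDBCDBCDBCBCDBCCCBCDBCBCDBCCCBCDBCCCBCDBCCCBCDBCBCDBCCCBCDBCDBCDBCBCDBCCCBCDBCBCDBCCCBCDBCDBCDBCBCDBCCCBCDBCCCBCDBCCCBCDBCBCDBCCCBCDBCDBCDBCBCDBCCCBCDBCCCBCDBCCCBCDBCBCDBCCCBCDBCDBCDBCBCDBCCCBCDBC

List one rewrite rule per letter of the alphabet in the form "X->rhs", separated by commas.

  step 2 ⇒ step 3: CCBCDBCACBDBCBCDBCDBC ⇒ DBC·DBC·BC·DBC·CC·BC·DBC·ACB·DBC·BC·CC·BC·DBC·BC·DBC·CC·BC·DBC·CC·BC·DBC
    A ↦ ACB
    B ↦ BC
    C ↦ DBC
    D ↦ CC

A->ACB, B->BC, C->DBC, D->CC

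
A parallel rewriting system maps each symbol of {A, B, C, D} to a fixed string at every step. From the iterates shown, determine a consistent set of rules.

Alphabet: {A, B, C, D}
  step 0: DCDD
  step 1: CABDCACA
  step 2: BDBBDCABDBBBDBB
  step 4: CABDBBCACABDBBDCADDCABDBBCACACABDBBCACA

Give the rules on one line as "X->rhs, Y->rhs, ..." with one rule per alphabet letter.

A->BB, B->D, C->BD, D->CA

  step 1 ⇒ step 2: CABDCACA ⇒ BD·BB·D·CA·BD·BB·BD·BB
    A ↦ BB
    B ↦ D
    C ↦ BD
    D ↦ CA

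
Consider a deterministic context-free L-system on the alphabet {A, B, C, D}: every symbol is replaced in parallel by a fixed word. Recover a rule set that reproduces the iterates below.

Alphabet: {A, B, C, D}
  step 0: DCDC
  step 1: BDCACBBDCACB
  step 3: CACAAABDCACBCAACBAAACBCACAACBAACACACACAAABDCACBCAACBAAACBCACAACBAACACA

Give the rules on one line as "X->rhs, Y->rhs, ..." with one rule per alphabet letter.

  step 0 ⇒ step 1: DCDC ⇒ BDC·ACB·BDC·ACB
    C ↦ ACB
    D ↦ BDC
    A ↦ CA  (constrained at step 1)
    B ↦ AA  (constrained at step 1)

A->CA, B->AA, C->ACB, D->BDC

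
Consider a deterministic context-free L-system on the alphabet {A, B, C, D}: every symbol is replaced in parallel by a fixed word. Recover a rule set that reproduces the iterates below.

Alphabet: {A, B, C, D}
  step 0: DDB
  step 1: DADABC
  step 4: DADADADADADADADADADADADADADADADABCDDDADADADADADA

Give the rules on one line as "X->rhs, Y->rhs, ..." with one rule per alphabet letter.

  step 0 ⇒ step 1: DDB ⇒ DA·DA·BC
    B ↦ BC
    D ↦ DA
    A ↦ DA  (constrained at step 1)
    C ↦ DD  (constrained at step 1)

A->DA, B->BC, C->DD, D->DA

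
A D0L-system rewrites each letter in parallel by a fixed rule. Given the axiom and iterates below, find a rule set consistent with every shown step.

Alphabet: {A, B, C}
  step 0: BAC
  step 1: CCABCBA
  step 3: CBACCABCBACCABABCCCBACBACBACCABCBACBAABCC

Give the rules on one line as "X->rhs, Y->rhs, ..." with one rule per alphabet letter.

A->AB, B->CC, C->CBA

  step 0 ⇒ step 1: BAC ⇒ CC·AB·CBA
    A ↦ AB
    B ↦ CC
    C ↦ CBA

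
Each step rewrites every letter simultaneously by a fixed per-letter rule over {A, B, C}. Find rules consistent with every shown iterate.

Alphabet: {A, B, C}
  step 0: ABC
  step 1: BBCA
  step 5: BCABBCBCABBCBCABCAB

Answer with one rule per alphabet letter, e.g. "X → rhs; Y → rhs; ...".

  step 0 ⇒ step 1: ABC ⇒ B·BC·A
    A ↦ B
    B ↦ BC
    C ↦ A

A->B, B->BC, C->A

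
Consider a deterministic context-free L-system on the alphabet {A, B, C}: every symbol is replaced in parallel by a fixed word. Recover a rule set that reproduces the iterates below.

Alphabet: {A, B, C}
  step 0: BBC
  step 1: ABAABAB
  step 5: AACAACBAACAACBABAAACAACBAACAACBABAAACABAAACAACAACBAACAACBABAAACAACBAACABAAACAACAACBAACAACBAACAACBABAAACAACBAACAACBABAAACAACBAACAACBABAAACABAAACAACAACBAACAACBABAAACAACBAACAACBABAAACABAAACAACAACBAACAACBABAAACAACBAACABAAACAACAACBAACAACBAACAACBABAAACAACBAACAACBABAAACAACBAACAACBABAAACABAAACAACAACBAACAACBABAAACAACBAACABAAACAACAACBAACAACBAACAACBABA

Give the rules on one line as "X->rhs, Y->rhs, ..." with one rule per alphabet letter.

  step 0 ⇒ step 1: BBC ⇒ ABA·ABA·B
    B ↦ ABA
    C ↦ B
    A ↦ AAC  (constrained at step 1)

A->AAC, B->ABA, C->B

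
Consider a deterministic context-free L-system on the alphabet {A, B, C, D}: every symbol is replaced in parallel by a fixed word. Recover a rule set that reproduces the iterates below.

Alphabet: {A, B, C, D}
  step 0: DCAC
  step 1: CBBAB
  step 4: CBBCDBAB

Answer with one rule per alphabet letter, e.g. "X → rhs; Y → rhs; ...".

  step 0 ⇒ step 1: DCAC ⇒ C·B·BA·B
    A ↦ BA
    C ↦ B
    D ↦ C
    B ↦ D  (constrained at step 1)

A->BA, B->D, C->B, D->C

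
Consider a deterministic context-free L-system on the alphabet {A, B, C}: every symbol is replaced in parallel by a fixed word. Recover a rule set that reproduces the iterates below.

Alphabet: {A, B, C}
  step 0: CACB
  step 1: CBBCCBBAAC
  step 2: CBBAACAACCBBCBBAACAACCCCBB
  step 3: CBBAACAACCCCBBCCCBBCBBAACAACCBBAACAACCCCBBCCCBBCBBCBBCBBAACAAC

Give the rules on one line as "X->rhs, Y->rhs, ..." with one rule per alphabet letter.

A->C, B->AAC, C->CBB

  step 2 ⇒ step 3: CBBAACAACCBBCBBAACAACCCCBB ⇒ CBB·AAC·AAC·C·C·CBB·C·C·CBB·CBB·AAC·AAC·CBB·AAC·AAC·C·C·CBB·C·C·CBB·CBB·CBB·CBB·AAC·AAC
    A ↦ C
    B ↦ AAC
    C ↦ CBB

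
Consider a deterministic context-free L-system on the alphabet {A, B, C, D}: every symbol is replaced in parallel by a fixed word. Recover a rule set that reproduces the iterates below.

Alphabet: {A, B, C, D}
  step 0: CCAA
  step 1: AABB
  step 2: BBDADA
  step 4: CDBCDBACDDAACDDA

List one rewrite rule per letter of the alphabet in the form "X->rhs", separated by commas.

  step 1 ⇒ step 2: AABB ⇒ B·B·DA·DA
    A ↦ B
    B ↦ DA
  step 0 ⇒ step 1: CCAA ⇒ A·A·B·B
    C ↦ A
    D ↦ CD  (constrained at step 2)

A->B, B->DA, C->A, D->CD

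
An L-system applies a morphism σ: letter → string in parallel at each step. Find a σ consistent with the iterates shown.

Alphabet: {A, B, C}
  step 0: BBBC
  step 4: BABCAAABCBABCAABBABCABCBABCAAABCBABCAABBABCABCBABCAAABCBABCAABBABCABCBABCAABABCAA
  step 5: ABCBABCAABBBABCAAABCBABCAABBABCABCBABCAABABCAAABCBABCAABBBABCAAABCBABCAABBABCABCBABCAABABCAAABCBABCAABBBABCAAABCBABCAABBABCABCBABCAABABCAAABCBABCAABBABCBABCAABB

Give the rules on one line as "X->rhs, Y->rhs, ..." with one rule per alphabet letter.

A->B, B->ABC, C->AA

  step 4 ⇒ step 5: BABCAAABCBABCAABBABCABCBABCAAABCBABCAABBABCABCBABCAAABCBABCAABBABCABCBABCAABABCAA ⇒ ABC·B·ABC·AA·B·B·B·ABC·AA·ABC·B·ABC·AA·B·B·ABC·ABC·B·ABC·AA·B·ABC·AA·ABC·B·ABC·AA·B·B·B·ABC·AA·ABC·B·ABC·AA·B·B·ABC·ABC·B·ABC·AA·B·ABC·AA·ABC·B·ABC·AA·B·B·B·ABC·AA·ABC·B·ABC·AA·B·B·ABC·ABC·B·ABC·AA·B·ABC·AA·ABC·B·ABC·AA·B·B·ABC·B·ABC·AA·B·B
    A ↦ B
    B ↦ ABC
    C ↦ AA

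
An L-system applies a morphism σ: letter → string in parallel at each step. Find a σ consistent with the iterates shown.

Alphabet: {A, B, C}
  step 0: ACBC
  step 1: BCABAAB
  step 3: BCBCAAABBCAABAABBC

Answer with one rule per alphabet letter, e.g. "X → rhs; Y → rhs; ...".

A->BC, B->A, C->AB

  step 0 ⇒ step 1: ACBC ⇒ BC·AB·A·AB
    A ↦ BC
    B ↦ A
    C ↦ AB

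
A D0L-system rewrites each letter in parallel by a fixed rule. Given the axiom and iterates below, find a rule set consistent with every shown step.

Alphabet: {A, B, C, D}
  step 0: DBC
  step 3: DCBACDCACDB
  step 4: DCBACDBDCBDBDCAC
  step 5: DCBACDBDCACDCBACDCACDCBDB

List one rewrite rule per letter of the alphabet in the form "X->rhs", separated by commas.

A->D, B->AC, C->B, D->DC

  step 4 ⇒ step 5: DCBACDBDCBDBDCAC ⇒ DC·B·AC·D·B·DC·AC·DC·B·AC·DC·AC·DC·B·D·B
    A ↦ D
    B ↦ AC
    C ↦ B
    D ↦ DC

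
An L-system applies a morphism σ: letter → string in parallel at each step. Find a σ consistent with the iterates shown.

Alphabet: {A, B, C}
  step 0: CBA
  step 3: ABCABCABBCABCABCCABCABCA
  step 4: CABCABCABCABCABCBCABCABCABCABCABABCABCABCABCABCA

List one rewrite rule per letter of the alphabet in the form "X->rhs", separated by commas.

  step 3 ⇒ step 4: ABCABCABBCABCABCCABCABCA ⇒ CA·BC·AB·CA·BC·AB·CA·BC·BC·AB·CA·BC·AB·CA·BC·AB·AB·CA·BC·AB·CA·BC·AB·CA
    A ↦ CA
    B ↦ BC
    C ↦ AB

A->CA, B->BC, C->AB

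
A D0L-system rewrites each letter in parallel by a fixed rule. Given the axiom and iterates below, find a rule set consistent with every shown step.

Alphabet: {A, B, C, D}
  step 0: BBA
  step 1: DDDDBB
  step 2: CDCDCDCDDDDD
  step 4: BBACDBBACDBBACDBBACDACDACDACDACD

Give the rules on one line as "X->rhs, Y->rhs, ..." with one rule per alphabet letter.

  step 1 ⇒ step 2: DDDDBB ⇒ CD·CD·CD·CD·DD·DD
    B ↦ DD
    D ↦ CD
  step 0 ⇒ step 1: BBA ⇒ DD·DD·BB
    A ↦ BB
    C ↦ A  (constrained at step 2)

A->BB, B->DD, C->A, D->CD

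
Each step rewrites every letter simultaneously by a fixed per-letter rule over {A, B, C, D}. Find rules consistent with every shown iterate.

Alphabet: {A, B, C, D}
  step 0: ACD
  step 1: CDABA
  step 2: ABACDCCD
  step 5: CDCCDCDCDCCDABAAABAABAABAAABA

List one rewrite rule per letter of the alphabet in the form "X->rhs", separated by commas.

  step 1 ⇒ step 2: CDABA ⇒ A·BA·CD·C·CD
    A ↦ CD
    B ↦ C
    C ↦ A
    D ↦ BA

A->CD, B->C, C->A, D->BA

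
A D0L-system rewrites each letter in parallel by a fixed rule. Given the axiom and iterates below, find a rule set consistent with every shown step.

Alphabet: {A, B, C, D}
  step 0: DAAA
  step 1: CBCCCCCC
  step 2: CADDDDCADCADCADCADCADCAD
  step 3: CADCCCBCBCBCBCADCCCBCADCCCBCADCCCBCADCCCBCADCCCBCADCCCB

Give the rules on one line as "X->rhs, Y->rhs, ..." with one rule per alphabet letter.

  step 2 ⇒ step 3: CADDDDCADCADCADCADCADCAD ⇒ CAD·CC·CB·CB·CB·CB·CAD·CC·CB·CAD·CC·CB·CAD·CC·CB·CAD·CC·CB·CAD·CC·CB·CAD·CC·CB
    A ↦ CC
    C ↦ CAD
    D ↦ CB
  step 1 ⇒ step 2: CBCCCCCC ⇒ CAD·DDD·CAD·CAD·CAD·CAD·CAD·CAD
    B ↦ DDD

A->CC, B->DDD, C->CAD, D->CB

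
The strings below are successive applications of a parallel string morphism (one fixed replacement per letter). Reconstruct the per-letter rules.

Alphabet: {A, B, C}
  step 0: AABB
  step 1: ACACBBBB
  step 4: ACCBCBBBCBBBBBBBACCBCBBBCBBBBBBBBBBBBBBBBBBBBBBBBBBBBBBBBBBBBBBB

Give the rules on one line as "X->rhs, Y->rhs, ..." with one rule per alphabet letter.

  step 0 ⇒ step 1: AABB ⇒ AC·AC·BB·BB
    A ↦ AC
    B ↦ BB
    C ↦ CB  (constrained at step 1)

A->AC, B->BB, C->CB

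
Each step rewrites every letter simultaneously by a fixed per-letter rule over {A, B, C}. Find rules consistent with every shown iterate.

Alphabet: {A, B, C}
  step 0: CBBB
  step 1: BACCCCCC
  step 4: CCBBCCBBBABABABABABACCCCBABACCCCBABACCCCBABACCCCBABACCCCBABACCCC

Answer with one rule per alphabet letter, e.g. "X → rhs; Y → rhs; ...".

A->BB, B->CC, C->BA

  step 0 ⇒ step 1: CBBB ⇒ BA·CC·CC·CC
    B ↦ CC
    C ↦ BA
    A ↦ BB  (constrained at step 1)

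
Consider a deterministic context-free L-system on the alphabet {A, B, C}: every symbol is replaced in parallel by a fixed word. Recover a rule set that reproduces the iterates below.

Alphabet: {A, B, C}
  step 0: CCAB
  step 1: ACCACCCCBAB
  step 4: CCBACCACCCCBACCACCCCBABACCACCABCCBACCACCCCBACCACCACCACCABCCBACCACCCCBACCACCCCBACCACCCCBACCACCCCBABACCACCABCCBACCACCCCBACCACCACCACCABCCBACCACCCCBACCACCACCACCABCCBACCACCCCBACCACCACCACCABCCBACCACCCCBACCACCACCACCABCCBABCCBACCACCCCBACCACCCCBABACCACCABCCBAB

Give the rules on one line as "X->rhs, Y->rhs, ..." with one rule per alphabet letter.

  step 0 ⇒ step 1: CCAB ⇒ ACC·ACC·CCB·AB
    A ↦ CCB
    B ↦ AB
    C ↦ ACC

A->CCB, B->AB, C->ACC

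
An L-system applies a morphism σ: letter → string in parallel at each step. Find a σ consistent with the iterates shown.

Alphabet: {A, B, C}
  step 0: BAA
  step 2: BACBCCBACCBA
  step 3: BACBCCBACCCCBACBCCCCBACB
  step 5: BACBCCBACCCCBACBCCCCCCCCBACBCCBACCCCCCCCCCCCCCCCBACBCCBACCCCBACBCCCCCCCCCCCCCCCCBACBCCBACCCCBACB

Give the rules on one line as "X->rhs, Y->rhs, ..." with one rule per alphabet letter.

  step 2 ⇒ step 3: BACBCCBACCBA ⇒ BA·CB·CC·BA·CC·CC·BA·CB·CC·CC·BA·CB
    A ↦ CB
    B ↦ BA
    C ↦ CC

A->CB, B->BA, C->CC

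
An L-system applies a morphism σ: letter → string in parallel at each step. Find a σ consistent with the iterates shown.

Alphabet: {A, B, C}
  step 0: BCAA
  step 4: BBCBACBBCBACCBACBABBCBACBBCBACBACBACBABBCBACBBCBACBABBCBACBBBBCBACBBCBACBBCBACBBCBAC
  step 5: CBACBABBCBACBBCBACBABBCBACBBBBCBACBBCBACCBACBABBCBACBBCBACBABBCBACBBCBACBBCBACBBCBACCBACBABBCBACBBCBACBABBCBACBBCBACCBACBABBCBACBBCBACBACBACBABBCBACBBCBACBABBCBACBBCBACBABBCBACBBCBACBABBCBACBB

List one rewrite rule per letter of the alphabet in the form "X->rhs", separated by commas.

  step 4 ⇒ step 5: BBCBACBBCBACCBACBABBCBACBBCBACBACBACBABBCBACBBCBACBABBCBACBBBBCBACBBCBACBBCBACBBCBAC ⇒ CBA·CBA·BB·CBA·C·BB·CBA·CBA·BB·CBA·C·BB·BB·CBA·C·BB·CBA·C·CBA·CBA·BB·CBA·C·BB·CBA·CBA·BB·CBA·C·BB·CBA·C·BB·CBA·C·BB·CBA·C·CBA·CBA·BB·CBA·C·BB·CBA·CBA·BB·CBA·C·BB·CBA·C·CBA·CBA·BB·CBA·C·BB·CBA·CBA·CBA·CBA·BB·CBA·C·BB·CBA·CBA·BB·CBA·C·BB·CBA·CBA·BB·CBA·C·BB·CBA·CBA·BB·CBA·C·BB
    A ↦ C
    B ↦ CBA
    C ↦ BB

A->C, B->CBA, C->BB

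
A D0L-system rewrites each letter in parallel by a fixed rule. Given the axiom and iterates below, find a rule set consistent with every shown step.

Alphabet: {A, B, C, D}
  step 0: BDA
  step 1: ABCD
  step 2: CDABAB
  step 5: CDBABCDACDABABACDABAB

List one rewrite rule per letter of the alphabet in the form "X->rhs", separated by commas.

A->CD, B->A, C->BA, D->B

  step 1 ⇒ step 2: ABCD ⇒ CD·A·BA·B
    A ↦ CD
    B ↦ A
    C ↦ BA
    D ↦ B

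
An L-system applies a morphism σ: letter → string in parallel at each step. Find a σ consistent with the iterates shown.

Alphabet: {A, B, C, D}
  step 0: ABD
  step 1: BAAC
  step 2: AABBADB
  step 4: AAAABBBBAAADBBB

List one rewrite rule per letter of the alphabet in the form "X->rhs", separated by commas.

A->B, B->AA, C->ADB, D->C

  step 1 ⇒ step 2: BAAC ⇒ AA·B·B·ADB
    A ↦ B
    B ↦ AA
    C ↦ ADB
  step 0 ⇒ step 1: ABD ⇒ B·AA·C
    D ↦ C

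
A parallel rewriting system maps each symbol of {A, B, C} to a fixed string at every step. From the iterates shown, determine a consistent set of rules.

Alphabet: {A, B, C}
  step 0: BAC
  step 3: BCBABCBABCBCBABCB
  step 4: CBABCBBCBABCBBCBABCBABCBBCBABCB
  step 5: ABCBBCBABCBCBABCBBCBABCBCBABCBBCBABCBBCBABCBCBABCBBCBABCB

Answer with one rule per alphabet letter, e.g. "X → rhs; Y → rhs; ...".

  step 4 ⇒ step 5: CBABCBBCBABCBBCBABCBABCBBCBABCB ⇒ AB·CB·B·CB·AB·CB·CB·AB·CB·B·CB·AB·CB·CB·AB·CB·B·CB·AB·CB·B·CB·AB·CB·CB·AB·CB·B·CB·AB·CB
    A ↦ B
    B ↦ CB
    C ↦ AB

A->B, B->CB, C->AB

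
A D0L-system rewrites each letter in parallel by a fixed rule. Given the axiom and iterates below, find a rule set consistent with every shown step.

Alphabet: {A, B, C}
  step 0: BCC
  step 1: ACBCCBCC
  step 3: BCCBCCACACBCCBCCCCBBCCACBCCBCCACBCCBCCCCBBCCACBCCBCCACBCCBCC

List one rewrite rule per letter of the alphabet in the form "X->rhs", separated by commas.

  step 0 ⇒ step 1: BCC ⇒ AC·BCC·BCC
    B ↦ AC
    C ↦ BCC
    A ↦ CCB  (constrained at step 1)

A->CCB, B->AC, C->BCC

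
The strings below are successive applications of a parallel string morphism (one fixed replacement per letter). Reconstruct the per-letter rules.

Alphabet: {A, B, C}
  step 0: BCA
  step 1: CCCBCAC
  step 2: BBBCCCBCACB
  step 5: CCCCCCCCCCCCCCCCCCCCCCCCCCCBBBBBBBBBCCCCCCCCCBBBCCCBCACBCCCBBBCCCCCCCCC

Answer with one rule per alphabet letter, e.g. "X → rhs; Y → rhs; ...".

  step 1 ⇒ step 2: CCCBCAC ⇒ B·B·B·CCC·B·CAC·B
    A ↦ CAC
    B ↦ CCC
    C ↦ B

A->CAC, B->CCC, C->B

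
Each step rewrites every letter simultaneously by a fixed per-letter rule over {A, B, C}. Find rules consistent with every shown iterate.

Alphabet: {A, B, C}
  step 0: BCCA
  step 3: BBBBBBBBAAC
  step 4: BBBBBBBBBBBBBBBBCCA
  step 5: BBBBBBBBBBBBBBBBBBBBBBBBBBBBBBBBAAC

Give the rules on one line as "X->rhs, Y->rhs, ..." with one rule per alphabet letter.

A->C, B->BB, C->A

  step 4 ⇒ step 5: BBBBBBBBBBBBBBBBCCA ⇒ BB·BB·BB·BB·BB·BB·BB·BB·BB·BB·BB·BB·BB·BB·BB·BB·A·A·C
    A ↦ C
    B ↦ BB
    C ↦ A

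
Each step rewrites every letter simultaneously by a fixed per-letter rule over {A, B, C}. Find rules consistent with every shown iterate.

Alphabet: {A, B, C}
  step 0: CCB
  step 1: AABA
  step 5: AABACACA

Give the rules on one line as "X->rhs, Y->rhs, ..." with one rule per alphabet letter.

  step 0 ⇒ step 1: CCB ⇒ A·A·BA
    B ↦ BA
    C ↦ A
    A ↦ C  (constrained at step 1)

A->C, B->BA, C->A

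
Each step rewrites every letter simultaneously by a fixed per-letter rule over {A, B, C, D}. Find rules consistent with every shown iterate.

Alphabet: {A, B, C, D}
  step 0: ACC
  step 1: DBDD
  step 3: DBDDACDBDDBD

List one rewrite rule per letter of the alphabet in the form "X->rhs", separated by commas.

  step 0 ⇒ step 1: ACC ⇒ DB·D·D
    A ↦ DB
    C ↦ D
    B ↦ CD  (constrained at step 1)
    D ↦ AC  (constrained at step 1)

A->DB, B->CD, C->D, D->AC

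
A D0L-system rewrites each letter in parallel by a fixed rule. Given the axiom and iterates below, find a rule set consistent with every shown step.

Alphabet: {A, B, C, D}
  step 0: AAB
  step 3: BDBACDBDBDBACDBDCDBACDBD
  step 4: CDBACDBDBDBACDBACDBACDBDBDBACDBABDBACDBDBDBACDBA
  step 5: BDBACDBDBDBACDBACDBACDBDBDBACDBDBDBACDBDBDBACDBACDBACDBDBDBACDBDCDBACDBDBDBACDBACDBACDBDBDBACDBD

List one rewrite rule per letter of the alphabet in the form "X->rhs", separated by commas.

  step 4 ⇒ step 5: CDBACDBDBDBACDBACDBACDBDBDBACDBABDBACDBDBDBACDBA ⇒ BD·BA·CD·BD·BD·BA·CD·BA·CD·BA·CD·BD·BD·BA·CD·BD·BD·BA·CD·BD·BD·BA·CD·BA·CD·BA·CD·BD·BD·BA·CD·BD·CD·BA·CD·BD·BD·BA·CD·BA·CD·BA·CD·BD·BD·BA·CD·BD
    A ↦ BD
    B ↦ CD
    C ↦ BD
    D ↦ BA

A->BD, B->CD, C->BD, D->BA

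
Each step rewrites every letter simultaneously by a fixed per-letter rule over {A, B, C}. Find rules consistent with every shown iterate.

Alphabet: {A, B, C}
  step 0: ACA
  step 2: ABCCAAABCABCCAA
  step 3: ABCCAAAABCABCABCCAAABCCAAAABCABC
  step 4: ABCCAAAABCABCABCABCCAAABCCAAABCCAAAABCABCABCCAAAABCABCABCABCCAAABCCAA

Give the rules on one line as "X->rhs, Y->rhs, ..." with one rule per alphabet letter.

  step 3 ⇒ step 4: ABCCAAAABCABCABCCAAABCCAAAABCABC ⇒ ABC·CA·A·A·ABC·ABC·ABC·ABC·CA·A·ABC·CA·A·ABC·CA·A·A·ABC·ABC·ABC·CA·A·A·ABC·ABC·ABC·ABC·CA·A·ABC·CA·A
    A ↦ ABC
    B ↦ CA
    C ↦ A

A->ABC, B->CA, C->A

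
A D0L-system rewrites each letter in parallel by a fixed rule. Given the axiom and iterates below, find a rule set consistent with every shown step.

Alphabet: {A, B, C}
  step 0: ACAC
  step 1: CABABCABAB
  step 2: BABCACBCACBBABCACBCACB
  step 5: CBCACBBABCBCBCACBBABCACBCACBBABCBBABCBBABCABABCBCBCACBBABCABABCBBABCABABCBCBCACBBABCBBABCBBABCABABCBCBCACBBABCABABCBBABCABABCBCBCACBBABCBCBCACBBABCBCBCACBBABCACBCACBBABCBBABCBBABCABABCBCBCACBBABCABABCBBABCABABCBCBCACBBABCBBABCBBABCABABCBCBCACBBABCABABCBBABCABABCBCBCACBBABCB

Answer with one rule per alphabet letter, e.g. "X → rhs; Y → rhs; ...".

A->CA, B->CB, C->BAB

  step 1 ⇒ step 2: CABABCABAB ⇒ BAB·CA·CB·CA·CB·BAB·CA·CB·CA·CB
    A ↦ CA
    B ↦ CB
    C ↦ BAB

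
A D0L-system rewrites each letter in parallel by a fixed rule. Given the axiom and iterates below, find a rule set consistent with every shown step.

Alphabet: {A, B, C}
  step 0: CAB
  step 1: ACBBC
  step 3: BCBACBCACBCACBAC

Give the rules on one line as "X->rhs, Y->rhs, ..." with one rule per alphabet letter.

A->B, B->BC, C->AC

  step 0 ⇒ step 1: CAB ⇒ AC·B·BC
    A ↦ B
    B ↦ BC
    C ↦ AC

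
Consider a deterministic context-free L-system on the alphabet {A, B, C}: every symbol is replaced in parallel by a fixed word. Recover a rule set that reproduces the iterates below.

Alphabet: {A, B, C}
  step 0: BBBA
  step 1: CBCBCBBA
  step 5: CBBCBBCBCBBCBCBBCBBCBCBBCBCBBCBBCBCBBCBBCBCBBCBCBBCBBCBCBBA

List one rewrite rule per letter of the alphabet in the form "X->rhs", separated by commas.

  step 0 ⇒ step 1: BBBA ⇒ CB·CB·CB·BA
    A ↦ BA
    B ↦ CB
    C ↦ B  (constrained at step 1)

A->BA, B->CB, C->B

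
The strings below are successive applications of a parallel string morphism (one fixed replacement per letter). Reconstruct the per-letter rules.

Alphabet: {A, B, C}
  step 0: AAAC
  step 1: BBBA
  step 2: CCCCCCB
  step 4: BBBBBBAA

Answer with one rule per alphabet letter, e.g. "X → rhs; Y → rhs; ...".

  step 1 ⇒ step 2: BBBA ⇒ CC·CC·CC·B
    A ↦ B
    B ↦ CC
  step 0 ⇒ step 1: AAAC ⇒ B·B·B·A
    C ↦ A

A->B, B->CC, C->A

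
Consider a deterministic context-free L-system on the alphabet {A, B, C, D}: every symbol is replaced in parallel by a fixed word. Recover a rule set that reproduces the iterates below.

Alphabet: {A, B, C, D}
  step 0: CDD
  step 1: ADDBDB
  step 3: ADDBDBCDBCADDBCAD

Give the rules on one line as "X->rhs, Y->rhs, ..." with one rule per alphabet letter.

  step 0 ⇒ step 1: CDD ⇒ AD·DB·DB
    C ↦ AD
    D ↦ DB
    A ↦ CD  (constrained at step 1)
    B ↦ C  (constrained at step 1)

A->CD, B->C, C->AD, D->DB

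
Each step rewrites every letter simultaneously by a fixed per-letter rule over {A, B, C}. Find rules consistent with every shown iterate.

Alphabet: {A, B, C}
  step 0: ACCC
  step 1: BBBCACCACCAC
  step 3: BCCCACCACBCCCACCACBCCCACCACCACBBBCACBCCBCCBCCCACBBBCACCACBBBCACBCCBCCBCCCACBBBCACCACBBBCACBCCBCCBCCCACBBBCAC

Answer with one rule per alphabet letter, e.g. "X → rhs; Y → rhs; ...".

A->BBB, B->BCC, C->CAC

  step 0 ⇒ step 1: ACCC ⇒ BBB·CAC·CAC·CAC
    A ↦ BBB
    C ↦ CAC
    B ↦ BCC  (constrained at step 1)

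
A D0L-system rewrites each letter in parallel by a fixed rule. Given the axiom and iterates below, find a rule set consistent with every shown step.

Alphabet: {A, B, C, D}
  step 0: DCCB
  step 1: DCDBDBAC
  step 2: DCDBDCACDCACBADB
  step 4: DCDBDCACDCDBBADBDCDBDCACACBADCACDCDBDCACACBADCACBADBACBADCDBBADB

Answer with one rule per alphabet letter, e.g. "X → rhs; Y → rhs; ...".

  step 1 ⇒ step 2: DCDBDBAC ⇒ DC·DB·DC·AC·DC·AC·BA·DB
    A ↦ BA
    B ↦ AC
    C ↦ DB
    D ↦ DC

A->BA, B->AC, C->DB, D->DC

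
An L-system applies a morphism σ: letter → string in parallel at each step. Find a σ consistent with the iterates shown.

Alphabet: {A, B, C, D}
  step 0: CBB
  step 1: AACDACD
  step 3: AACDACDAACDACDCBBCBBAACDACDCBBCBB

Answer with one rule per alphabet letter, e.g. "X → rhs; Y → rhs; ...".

A->CBB, B->ACD, C->A, D->A

  step 0 ⇒ step 1: CBB ⇒ A·ACD·ACD
    B ↦ ACD
    C ↦ A
    A ↦ CBB  (constrained at step 1)
    D ↦ A  (constrained at step 1)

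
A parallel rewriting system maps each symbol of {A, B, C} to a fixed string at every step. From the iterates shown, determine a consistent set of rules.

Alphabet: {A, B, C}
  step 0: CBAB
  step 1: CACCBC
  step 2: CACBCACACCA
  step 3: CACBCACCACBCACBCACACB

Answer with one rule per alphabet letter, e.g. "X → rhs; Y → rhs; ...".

A->CB, B->C, C->CA

  step 2 ⇒ step 3: CACBCACACCA ⇒ CA·CB·CA·C·CA·CB·CA·CB·CA·CA·CB
    A ↦ CB
    B ↦ C
    C ↦ CA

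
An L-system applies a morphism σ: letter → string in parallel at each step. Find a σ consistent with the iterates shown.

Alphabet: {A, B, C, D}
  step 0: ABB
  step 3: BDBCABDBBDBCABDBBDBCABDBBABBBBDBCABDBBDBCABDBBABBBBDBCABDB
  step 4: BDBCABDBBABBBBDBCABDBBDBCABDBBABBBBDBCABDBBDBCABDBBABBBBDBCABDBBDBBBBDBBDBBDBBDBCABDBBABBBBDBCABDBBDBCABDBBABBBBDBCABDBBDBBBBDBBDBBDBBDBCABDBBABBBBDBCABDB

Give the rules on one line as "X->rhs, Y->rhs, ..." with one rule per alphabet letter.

  step 3 ⇒ step 4: BDBCABDBBDBCABDBBDBCABDBBABBBBDBCABDBBDBCABDBBABBBBDBCABDB ⇒ BDB·CA·BDB·BAB·BB·BDB·CA·BDB·BDB·CA·BDB·BAB·BB·BDB·CA·BDB·BDB·CA·BDB·BAB·BB·BDB·CA·BDB·BDB·BB·BDB·BDB·BDB·BDB·CA·BDB·BAB·BB·BDB·CA·BDB·BDB·CA·BDB·BAB·BB·BDB·CA·BDB·BDB·BB·BDB·BDB·BDB·BDB·CA·BDB·BAB·BB·BDB·CA·BDB
    A ↦ BB
    B ↦ BDB
    C ↦ BAB
    D ↦ CA

A->BB, B->BDB, C->BAB, D->CA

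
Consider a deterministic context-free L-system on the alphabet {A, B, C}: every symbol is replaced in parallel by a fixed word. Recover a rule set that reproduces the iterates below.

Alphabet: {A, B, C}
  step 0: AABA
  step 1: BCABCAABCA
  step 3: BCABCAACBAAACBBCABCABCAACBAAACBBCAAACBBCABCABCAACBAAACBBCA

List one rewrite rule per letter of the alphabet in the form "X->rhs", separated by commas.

  step 0 ⇒ step 1: AABA ⇒ BCA·BCA·A·BCA
    A ↦ BCA
    B ↦ A
    C ↦ ACB  (constrained at step 1)

A->BCA, B->A, C->ACB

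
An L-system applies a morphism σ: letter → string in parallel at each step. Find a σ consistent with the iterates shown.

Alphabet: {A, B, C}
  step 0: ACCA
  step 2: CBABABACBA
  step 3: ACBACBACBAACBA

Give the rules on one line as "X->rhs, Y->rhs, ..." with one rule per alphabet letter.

  step 2 ⇒ step 3: CBABABACBA ⇒ A·C·BA·C·BA·C·BA·A·C·BA
    A ↦ BA
    B ↦ C
    C ↦ A

A->BA, B->C, C->A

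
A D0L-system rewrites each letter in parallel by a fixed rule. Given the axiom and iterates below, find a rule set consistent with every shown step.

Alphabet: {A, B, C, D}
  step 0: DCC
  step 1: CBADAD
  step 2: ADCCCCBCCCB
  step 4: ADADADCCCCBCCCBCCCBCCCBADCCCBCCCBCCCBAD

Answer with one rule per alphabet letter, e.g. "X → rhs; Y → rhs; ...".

  step 1 ⇒ step 2: CBADAD ⇒ AD·C·CC·CB·CC·CB
    A ↦ CC
    B ↦ C
    C ↦ AD
    D ↦ CB

A->CC, B->C, C->AD, D->CB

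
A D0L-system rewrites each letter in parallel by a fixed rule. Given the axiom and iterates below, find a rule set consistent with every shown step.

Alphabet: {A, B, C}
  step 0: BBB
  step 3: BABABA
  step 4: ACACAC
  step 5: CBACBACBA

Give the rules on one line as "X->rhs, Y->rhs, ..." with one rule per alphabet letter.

  step 4 ⇒ step 5: ACACAC ⇒ C·BA·C·BA·C·BA
    A ↦ C
    C ↦ BA
  step 3 ⇒ step 4: BABABA ⇒ A·C·A·C·A·C
    B ↦ A

A->C, B->A, C->BA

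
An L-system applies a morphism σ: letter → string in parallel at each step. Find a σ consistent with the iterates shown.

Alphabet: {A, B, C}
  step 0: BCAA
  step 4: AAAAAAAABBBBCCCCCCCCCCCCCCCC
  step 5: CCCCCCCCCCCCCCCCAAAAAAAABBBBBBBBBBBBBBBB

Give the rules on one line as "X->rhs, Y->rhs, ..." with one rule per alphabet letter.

A->CC, B->AA, C->B

  step 4 ⇒ step 5: AAAAAAAABBBBCCCCCCCCCCCCCCCC ⇒ CC·CC·CC·CC·CC·CC·CC·CC·AA·AA·AA·AA·B·B·B·B·B·B·B·B·B·B·B·B·B·B·B·B
    A ↦ CC
    B ↦ AA
    C ↦ B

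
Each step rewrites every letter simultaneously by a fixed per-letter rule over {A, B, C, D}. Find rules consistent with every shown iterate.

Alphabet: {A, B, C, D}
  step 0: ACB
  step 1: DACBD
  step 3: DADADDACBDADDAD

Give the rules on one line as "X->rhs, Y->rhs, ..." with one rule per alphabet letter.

A->D, B->BD, C->AC, D->AD

  step 0 ⇒ step 1: ACB ⇒ D·AC·BD
    A ↦ D
    B ↦ BD
    C ↦ AC
    D ↦ AD  (constrained at step 1)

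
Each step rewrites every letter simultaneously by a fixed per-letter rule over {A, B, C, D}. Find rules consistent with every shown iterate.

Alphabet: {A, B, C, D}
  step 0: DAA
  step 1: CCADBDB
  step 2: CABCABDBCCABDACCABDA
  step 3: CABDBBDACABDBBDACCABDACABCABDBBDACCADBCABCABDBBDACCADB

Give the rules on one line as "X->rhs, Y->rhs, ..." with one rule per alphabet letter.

A->DB, B->BDA, C->CAB, D->CCA

  step 2 ⇒ step 3: CABCABDBCCABDACCABDA ⇒ CAB·DB·BDA·CAB·DB·BDA·CCA·BDA·CAB·CAB·DB·BDA·CCA·DB·CAB·CAB·DB·BDA·CCA·DB
    A ↦ DB
    B ↦ BDA
    C ↦ CAB
    D ↦ CCA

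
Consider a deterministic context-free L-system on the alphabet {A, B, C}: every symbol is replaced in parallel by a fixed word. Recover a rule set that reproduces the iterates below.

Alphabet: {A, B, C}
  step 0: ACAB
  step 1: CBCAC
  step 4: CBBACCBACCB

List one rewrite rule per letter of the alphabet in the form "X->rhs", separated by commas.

A->C, B->AC, C->B

  step 0 ⇒ step 1: ACAB ⇒ C·B·C·AC
    A ↦ C
    B ↦ AC
    C ↦ B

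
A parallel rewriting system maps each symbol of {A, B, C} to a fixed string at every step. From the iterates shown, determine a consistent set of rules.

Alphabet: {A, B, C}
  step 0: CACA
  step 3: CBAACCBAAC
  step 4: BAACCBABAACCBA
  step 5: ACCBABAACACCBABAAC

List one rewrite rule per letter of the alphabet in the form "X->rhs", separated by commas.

  step 4 ⇒ step 5: BAACCBABAACCBA ⇒ A·C·C·BA·BA·A·C·A·C·C·BA·BA·A·C
    A ↦ C
    B ↦ A
    C ↦ BA

A->C, B->A, C->BA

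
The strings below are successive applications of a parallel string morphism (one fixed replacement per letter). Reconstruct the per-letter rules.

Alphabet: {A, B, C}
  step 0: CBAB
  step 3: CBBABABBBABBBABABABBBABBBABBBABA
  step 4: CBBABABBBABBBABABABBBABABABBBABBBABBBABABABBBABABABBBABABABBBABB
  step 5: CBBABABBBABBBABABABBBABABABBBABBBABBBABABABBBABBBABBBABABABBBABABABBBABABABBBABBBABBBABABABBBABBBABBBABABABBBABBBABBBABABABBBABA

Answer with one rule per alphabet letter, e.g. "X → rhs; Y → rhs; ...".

  step 4 ⇒ step 5: CBBABABBBABBBABABABBBABABABBBABBBABBBABABABBBABABABBBABABABBBABB ⇒ CB·BA·BA·BB·BA·BB·BA·BA·BA·BB·BA·BA·BA·BB·BA·BB·BA·BB·BA·BA·BA·BB·BA·BB·BA·BB·BA·BA·BA·BB·BA·BA·BA·BB·BA·BA·BA·BB·BA·BB·BA·BB·BA·BA·BA·BB·BA·BB·BA·BB·BA·BA·BA·BB·BA·BB·BA·BB·BA·BA·BA·BB·BA·BA
    A ↦ BB
    B ↦ BA
    C ↦ CB

A->BB, B->BA, C->CB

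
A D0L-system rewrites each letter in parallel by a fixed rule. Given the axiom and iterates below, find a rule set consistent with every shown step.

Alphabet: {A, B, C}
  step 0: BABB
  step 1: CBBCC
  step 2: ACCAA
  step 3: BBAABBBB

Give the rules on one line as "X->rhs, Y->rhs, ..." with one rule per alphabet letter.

A->BB, B->C, C->A

  step 2 ⇒ step 3: ACCAA ⇒ BB·A·A·BB·BB
    A ↦ BB
    C ↦ A
  step 0 ⇒ step 1: BABB ⇒ C·BB·C·C
    B ↦ C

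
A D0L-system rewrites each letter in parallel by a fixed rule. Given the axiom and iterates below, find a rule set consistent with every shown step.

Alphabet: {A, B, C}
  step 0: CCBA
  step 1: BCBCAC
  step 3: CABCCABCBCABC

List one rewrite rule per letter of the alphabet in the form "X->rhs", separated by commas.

  step 0 ⇒ step 1: CCBA ⇒ BC·BC·A·C
    A ↦ C
    B ↦ A
    C ↦ BC

A->C, B->A, C->BC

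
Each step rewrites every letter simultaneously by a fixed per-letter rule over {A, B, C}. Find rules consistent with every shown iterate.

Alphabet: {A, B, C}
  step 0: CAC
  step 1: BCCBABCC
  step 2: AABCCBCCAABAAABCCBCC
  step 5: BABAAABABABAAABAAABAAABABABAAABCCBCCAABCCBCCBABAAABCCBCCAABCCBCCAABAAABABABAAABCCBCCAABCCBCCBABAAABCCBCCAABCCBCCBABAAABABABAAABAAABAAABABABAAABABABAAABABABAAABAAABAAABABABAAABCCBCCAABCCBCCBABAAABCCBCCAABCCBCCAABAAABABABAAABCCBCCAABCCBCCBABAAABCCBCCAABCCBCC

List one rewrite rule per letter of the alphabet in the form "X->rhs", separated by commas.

A->BA, B->AA, C->BCC

  step 1 ⇒ step 2: BCCBABCC ⇒ AA·BCC·BCC·AA·BA·AA·BCC·BCC
    A ↦ BA
    B ↦ AA
    C ↦ BCC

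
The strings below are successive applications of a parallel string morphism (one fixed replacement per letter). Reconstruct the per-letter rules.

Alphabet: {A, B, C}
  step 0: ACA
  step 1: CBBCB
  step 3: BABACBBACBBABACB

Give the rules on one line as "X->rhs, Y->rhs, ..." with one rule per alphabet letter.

A->CB, B->BA, C->B

  step 0 ⇒ step 1: ACA ⇒ CB·B·CB
    A ↦ CB
    C ↦ B
    B ↦ BA  (constrained at step 1)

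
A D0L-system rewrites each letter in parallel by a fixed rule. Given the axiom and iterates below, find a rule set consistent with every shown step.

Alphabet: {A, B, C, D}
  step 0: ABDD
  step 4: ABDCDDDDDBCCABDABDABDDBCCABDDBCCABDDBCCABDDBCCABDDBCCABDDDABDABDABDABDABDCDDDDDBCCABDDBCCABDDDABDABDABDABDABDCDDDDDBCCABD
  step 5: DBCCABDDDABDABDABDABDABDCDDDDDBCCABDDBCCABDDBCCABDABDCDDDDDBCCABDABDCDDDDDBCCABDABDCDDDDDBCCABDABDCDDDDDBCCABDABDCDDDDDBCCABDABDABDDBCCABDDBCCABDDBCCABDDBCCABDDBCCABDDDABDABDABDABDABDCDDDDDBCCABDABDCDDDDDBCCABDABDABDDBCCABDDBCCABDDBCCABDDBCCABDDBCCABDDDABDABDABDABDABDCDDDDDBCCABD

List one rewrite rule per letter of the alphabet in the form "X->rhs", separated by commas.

A->DBC, B->C, C->DD, D->ABD

  step 4 ⇒ step 5: ABDCDDDDDBCCABDABDABDDBCCABDDBCCABDDBCCABDDBCCABDDBCCABDDDABDABDABDABDABDCDDDDDBCCABDDBCCABDDDABDABDABDABDABDCDDDDDBCCABD ⇒ DBC·C·ABD·DD·ABD·ABD·ABD·ABD·ABD·C·DD·DD·DBC·C·ABD·DBC·C·ABD·DBC·C·ABD·ABD·C·DD·DD·DBC·C·ABD·ABD·C·DD·DD·DBC·C·ABD·ABD·C·DD·DD·DBC·C·ABD·ABD·C·DD·DD·DBC·C·ABD·ABD·C·DD·DD·DBC·C·ABD·ABD·ABD·DBC·C·ABD·DBC·C·ABD·DBC·C·ABD·DBC·C·ABD·DBC·C·ABD·DD·ABD·ABD·ABD·ABD·ABD·C·DD·DD·DBC·C·ABD·ABD·C·DD·DD·DBC·C·ABD·ABD·ABD·DBC·C·ABD·DBC·C·ABD·DBC·C·ABD·DBC·C·ABD·DBC·C·ABD·DD·ABD·ABD·ABD·ABD·ABD·C·DD·DD·DBC·C·ABD
    A ↦ DBC
    B ↦ C
    C ↦ DD
    D ↦ ABD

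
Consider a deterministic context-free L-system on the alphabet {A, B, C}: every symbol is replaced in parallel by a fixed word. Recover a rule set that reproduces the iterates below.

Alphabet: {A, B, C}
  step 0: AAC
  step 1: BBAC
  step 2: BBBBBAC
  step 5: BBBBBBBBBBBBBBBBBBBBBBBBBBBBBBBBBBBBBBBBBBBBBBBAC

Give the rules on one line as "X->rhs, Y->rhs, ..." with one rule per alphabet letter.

A->B, B->BB, C->AC

  step 1 ⇒ step 2: BBAC ⇒ BB·BB·B·AC
    A ↦ B
    B ↦ BB
    C ↦ AC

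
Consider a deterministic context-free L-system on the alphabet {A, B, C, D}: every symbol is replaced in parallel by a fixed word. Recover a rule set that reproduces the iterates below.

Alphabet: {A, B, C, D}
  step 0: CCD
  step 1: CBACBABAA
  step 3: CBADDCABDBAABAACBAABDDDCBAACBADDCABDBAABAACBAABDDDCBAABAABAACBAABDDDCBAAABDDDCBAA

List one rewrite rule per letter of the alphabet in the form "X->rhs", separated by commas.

A->ABD, B->DDC, C->CBA, D->BAA

  step 0 ⇒ step 1: CCD ⇒ CBA·CBA·BAA
    C ↦ CBA
    D ↦ BAA
    A ↦ ABD  (constrained at step 1)
    B ↦ DDC  (constrained at step 1)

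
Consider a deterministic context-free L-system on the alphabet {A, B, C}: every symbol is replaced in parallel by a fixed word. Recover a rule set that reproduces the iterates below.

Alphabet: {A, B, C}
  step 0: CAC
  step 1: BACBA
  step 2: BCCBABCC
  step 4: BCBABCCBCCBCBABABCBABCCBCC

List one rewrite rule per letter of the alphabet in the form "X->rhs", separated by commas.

  step 1 ⇒ step 2: BACBA ⇒ BC·C·BA·BC·C
    A ↦ C
    B ↦ BC
    C ↦ BA

A->C, B->BC, C->BA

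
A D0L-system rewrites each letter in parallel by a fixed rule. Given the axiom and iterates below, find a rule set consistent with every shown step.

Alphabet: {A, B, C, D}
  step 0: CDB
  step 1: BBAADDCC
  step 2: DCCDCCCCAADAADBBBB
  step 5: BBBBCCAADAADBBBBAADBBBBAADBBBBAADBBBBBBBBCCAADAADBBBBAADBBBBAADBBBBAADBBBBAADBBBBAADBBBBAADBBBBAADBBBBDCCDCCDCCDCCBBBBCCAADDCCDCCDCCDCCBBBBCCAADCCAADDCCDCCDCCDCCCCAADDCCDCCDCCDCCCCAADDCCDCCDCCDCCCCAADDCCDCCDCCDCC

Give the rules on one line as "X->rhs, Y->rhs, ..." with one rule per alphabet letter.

A->C, B->DCC, C->BB, D->AAD

  step 1 ⇒ step 2: BBAADDCC ⇒ DCC·DCC·C·C·AAD·AAD·BB·BB
    A ↦ C
    B ↦ DCC
    C ↦ BB
    D ↦ AAD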